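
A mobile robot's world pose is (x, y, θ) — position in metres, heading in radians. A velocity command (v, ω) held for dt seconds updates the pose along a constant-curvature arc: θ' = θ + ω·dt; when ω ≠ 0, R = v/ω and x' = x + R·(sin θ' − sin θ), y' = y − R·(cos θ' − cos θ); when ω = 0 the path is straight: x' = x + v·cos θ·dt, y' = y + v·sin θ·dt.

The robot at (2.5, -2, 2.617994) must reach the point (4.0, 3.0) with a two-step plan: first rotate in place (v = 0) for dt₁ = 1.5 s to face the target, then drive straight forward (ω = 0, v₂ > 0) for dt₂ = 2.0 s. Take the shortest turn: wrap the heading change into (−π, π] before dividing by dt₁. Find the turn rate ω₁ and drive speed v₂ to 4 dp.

heading to target = atan2(3−-2, 4−2.5) = 1.2793
Δθ = wrap(1.2793 − 2.6180) = -1.3387; ω₁ = Δθ/dt₁ = -0.8924
distance = √((4−2.5)² + (3−-2)²) = 5.2202; v₂ = distance/dt₂ = 2.6101

ω₁ = -0.8924, v₂ = 2.6101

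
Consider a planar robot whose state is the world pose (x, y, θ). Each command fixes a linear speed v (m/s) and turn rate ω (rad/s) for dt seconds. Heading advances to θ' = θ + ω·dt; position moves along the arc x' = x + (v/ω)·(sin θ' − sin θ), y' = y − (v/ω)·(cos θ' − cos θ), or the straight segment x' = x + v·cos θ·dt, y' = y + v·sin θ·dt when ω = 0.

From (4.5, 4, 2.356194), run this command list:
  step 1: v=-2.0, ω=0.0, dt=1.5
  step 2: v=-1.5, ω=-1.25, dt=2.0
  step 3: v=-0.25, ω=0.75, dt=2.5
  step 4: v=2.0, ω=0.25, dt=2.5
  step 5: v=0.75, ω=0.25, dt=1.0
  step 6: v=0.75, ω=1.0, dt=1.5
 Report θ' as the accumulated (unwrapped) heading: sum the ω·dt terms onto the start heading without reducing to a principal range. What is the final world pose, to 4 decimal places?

step 1: θ'=2.3562 (straight) → pose (6.6213, 1.8787, 2.3562)
step 2: θ'=-0.1438 (R=1.2000) → pose (5.6008, -0.1575, -0.1438)
step 3: θ'=1.7312 (R=-0.3333) → pose (5.2240, -0.5406, 1.7312)
step 4: θ'=2.3562 (R=8.0000) → pose (2.9835, 3.8386, 2.3562)
step 5: θ'=2.6062 (R=3.0000) → pose (2.3928, 4.2974, 2.6062)
step 6: θ'=4.1062 (R=0.7500) → pose (1.3938, 4.0797, 4.1062)

(1.3938, 4.0797, 4.1062)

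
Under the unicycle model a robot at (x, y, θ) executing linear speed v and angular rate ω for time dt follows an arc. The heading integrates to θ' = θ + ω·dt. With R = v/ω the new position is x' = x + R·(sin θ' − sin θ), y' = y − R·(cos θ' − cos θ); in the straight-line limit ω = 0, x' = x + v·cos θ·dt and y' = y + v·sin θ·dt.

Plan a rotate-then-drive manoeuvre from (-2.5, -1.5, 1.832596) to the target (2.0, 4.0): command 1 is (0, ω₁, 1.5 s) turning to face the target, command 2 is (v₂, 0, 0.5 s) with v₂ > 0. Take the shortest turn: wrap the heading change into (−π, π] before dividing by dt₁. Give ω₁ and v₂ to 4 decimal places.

ω₁ = -0.6317, v₂ = 14.2127

heading to target = atan2(4−-1.5, 2−-2.5) = 0.8851
Δθ = wrap(0.8851 − 1.8326) = -0.9475; ω₁ = Δθ/dt₁ = -0.6317
distance = √((2−-2.5)² + (4−-1.5)²) = 7.1063; v₂ = distance/dt₂ = 14.2127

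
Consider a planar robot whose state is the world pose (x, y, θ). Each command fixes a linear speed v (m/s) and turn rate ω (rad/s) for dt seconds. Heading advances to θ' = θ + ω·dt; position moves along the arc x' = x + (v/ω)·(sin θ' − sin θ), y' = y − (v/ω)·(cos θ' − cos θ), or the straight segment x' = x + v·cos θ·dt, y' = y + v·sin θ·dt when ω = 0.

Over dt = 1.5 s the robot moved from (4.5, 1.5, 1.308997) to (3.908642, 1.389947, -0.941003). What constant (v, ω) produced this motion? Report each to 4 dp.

v = -0.5000, ω = -1.5000

Δθ = -0.941003 − 1.308997 = -2.250000
ω = Δθ/dt = -2.250000/1.5 = -1.5000
R = Δx/(sin θ' − sin θ) = 0.3333
v = R·ω = 0.3333·-1.5000 = -0.5000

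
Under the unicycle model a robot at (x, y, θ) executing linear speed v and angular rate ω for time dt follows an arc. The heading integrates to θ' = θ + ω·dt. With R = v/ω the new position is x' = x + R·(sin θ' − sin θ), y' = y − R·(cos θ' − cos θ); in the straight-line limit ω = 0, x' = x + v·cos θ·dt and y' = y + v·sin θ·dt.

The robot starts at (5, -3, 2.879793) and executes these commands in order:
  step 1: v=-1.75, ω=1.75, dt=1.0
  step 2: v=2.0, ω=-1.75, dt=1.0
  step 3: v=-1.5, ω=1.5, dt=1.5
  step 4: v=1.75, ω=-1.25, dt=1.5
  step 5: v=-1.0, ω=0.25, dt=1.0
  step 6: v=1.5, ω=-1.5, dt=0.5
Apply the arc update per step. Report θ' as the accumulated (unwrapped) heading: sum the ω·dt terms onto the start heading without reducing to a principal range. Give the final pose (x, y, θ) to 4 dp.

step 1: θ'=4.6298 (R=-1.0000) → pose (6.2554, -2.1166, 4.6298)
step 2: θ'=2.8798 (R=-1.1429) → pose (4.8207, -3.1262, 2.8798)
step 3: θ'=5.1298 (R=-1.0000) → pose (5.9936, -1.7549, 5.1298)
step 4: θ'=3.2548 (R=-1.4000) → pose (4.8720, -3.7135, 3.2548)
step 5: θ'=3.5048 (R=-4.0000) → pose (5.8412, -3.4781, 3.5048)
step 6: θ'=2.7548 (R=-1.0000) → pose (5.1087, -3.4695, 2.7548)

(5.1087, -3.4695, 2.7548)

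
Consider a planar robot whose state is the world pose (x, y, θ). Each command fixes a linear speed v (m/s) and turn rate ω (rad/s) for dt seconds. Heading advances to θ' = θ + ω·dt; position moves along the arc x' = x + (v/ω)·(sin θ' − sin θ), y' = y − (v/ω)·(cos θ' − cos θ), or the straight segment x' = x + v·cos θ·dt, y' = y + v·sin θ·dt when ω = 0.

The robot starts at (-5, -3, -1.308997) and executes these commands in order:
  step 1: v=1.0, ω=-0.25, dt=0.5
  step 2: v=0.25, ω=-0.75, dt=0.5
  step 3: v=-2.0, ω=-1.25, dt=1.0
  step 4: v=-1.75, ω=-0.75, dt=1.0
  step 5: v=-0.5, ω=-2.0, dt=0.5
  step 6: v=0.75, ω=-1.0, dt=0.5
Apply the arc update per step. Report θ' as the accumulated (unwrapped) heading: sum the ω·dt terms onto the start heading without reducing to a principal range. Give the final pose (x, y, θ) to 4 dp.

(-1.6277, -2.7610, -5.3090)

step 1: θ'=-1.4340 (R=-4.0000) → pose (-4.9011, -3.4898, -1.4340)
step 2: θ'=-1.8090 (R=-0.3333) → pose (-4.9074, -3.6139, -1.8090)
step 3: θ'=-3.0590 (R=1.6000) → pose (-3.4846, -2.3969, -3.0590)
step 4: θ'=-3.8090 (R=2.3333) → pose (-1.8478, -2.8896, -3.8090)
step 5: θ'=-4.8090 (R=0.2500) → pose (-1.7537, -3.1101, -4.8090)
step 6: θ'=-5.3090 (R=-0.7500) → pose (-1.6277, -2.7610, -5.3090)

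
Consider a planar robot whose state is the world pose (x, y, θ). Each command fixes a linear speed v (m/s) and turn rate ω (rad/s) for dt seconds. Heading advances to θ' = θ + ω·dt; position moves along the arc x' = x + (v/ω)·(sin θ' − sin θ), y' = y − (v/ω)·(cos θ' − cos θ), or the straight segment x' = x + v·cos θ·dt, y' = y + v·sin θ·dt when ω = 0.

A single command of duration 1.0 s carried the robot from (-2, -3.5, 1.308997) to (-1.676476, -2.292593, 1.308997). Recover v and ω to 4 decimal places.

Δθ = 1.308997 − 1.308997 = 0.000000
ω = Δθ/dt = 0.000000/1.0 = 0.0000
ω = 0 → v = (Δx·cos θ + Δy·sin θ)/dt = 1.2500

v = 1.2500, ω = 0.0000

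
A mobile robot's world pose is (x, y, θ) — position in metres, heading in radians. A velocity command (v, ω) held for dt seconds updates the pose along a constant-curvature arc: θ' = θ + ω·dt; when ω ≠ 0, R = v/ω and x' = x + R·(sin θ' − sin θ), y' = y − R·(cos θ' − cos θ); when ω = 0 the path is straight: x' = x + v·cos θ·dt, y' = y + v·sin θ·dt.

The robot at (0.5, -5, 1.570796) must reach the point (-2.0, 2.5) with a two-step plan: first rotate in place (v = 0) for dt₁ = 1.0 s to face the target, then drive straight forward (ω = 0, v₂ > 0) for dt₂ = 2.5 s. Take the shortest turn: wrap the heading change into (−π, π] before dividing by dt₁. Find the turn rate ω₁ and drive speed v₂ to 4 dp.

heading to target = atan2(2.5−-5, -2−0.5) = 1.8925
Δθ = wrap(1.8925 − 1.5708) = 0.3218; ω₁ = Δθ/dt₁ = 0.3218
distance = √((-2−0.5)² + (2.5−-5)²) = 7.9057; v₂ = distance/dt₂ = 3.1623

ω₁ = 0.3218, v₂ = 3.1623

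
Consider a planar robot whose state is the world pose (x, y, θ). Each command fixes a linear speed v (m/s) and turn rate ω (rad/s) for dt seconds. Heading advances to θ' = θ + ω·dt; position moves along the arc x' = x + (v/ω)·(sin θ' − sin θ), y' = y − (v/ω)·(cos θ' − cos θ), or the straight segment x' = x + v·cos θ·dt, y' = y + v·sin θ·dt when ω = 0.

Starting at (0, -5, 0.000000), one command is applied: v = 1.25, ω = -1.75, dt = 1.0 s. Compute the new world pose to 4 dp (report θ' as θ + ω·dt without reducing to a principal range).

(0.7028, -5.8416, -1.7500)

θ' = 0.0000 + -1.75·1.0 = -1.7500
R = v/ω = 1.25/-1.75 = -0.7143
x' = 0 + -0.7143·(sin -1.7500 − sin 0.0000) = 0.7028
y' = -5 − -0.7143·(cos -1.7500 − cos 0.0000) = -5.8416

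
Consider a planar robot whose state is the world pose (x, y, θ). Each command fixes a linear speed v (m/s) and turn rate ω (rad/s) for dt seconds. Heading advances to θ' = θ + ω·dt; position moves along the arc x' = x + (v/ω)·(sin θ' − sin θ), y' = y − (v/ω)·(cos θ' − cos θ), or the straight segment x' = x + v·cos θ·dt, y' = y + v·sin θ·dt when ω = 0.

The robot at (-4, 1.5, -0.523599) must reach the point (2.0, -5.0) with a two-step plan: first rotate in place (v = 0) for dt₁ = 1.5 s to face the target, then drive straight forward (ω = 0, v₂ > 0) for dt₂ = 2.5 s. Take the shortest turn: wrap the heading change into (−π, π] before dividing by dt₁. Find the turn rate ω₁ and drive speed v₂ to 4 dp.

heading to target = atan2(-5−1.5, 2−-4) = -0.8254
Δθ = wrap(-0.8254 − -0.5236) = -0.3018; ω₁ = Δθ/dt₁ = -0.2012
distance = √((2−-4)² + (-5−1.5)²) = 8.8459; v₂ = distance/dt₂ = 3.5384

ω₁ = -0.2012, v₂ = 3.5384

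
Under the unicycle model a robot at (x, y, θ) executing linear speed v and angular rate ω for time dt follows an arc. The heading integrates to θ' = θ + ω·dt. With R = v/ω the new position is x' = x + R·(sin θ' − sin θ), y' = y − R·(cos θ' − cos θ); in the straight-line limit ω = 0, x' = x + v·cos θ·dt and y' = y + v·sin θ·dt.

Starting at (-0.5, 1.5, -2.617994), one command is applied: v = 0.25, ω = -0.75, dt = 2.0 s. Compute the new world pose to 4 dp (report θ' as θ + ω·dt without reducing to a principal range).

θ' = -2.6180 + -0.75·2.0 = -4.1180
R = v/ω = 0.25/-0.75 = -0.3333
x' = -0.5 + -0.3333·(sin -4.1180 − sin -2.6180) = -0.9428
y' = 1.5 − -0.3333·(cos -4.1180 − cos -2.6180) = 1.6020

(-0.9428, 1.6020, -4.1180)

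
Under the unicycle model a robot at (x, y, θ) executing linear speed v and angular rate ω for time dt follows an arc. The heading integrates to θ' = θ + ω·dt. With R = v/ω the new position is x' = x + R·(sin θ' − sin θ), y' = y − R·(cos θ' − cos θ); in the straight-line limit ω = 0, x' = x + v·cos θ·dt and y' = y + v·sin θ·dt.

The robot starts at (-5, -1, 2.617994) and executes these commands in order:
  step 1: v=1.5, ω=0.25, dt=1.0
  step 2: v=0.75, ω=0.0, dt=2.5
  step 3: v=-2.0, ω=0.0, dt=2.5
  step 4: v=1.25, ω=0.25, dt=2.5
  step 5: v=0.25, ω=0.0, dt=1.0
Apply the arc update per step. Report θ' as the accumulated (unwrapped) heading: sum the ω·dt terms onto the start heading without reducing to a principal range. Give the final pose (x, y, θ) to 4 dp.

step 1: θ'=2.8680 (R=6.0000) → pose (-6.3788, -0.4193, 2.8680)
step 2: θ'=2.8680 (straight) → pose (-8.1841, 0.0873, 2.8680)
step 3: θ'=2.8680 (straight) → pose (-3.3700, -1.2637, 2.8680)
step 4: θ'=3.4930 (R=5.0000) → pose (-6.4421, -1.3833, 3.4930)
step 5: θ'=3.4930 (straight) → pose (-6.6768, -1.4693, 3.4930)

(-6.6768, -1.4693, 3.4930)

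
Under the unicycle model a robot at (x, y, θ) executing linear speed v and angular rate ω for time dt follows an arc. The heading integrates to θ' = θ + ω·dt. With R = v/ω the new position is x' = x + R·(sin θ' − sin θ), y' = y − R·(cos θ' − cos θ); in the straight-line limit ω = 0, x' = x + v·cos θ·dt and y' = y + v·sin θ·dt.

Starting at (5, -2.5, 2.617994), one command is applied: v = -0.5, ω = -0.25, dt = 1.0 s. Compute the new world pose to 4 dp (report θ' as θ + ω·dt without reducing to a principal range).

θ' = 2.6180 + -0.25·1.0 = 2.3680
R = v/ω = -0.5/-0.25 = 2.0000
x' = 5 + 2.0000·(sin 2.3680 − sin 2.6180) = 5.3974
y' = -2.5 − 2.0000·(cos 2.3680 − cos 2.6180) = -2.8012

(5.3974, -2.8012, 2.3680)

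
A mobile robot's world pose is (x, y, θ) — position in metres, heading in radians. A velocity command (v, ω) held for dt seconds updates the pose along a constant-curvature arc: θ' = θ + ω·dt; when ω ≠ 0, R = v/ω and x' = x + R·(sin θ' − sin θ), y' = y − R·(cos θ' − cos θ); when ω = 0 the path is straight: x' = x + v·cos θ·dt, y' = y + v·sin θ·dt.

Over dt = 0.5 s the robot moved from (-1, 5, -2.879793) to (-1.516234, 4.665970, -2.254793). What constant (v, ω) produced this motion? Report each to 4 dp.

v = 1.2500, ω = 1.2500

Δθ = -2.254793 − -2.879793 = 0.625000
ω = Δθ/dt = 0.625000/0.5 = 1.2500
R = Δx/(sin θ' − sin θ) = 1.0000
v = R·ω = 1.0000·1.2500 = 1.2500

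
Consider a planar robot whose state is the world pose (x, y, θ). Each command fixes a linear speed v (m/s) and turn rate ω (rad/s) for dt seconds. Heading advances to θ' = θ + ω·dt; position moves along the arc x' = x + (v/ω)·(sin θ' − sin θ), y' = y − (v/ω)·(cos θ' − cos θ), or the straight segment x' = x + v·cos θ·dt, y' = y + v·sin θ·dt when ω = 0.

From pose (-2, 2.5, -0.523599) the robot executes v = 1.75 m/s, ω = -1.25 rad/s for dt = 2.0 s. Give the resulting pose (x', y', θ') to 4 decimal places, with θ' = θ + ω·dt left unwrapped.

θ' = -0.5236 + -1.25·2.0 = -3.0236
R = v/ω = 1.75/-1.25 = -1.4000
x' = -2 + -1.4000·(sin -3.0236 − sin -0.5236) = -2.5352
y' = 2.5 − -1.4000·(cos -3.0236 − cos -0.5236) = -0.1027

(-2.5352, -0.1027, -3.0236)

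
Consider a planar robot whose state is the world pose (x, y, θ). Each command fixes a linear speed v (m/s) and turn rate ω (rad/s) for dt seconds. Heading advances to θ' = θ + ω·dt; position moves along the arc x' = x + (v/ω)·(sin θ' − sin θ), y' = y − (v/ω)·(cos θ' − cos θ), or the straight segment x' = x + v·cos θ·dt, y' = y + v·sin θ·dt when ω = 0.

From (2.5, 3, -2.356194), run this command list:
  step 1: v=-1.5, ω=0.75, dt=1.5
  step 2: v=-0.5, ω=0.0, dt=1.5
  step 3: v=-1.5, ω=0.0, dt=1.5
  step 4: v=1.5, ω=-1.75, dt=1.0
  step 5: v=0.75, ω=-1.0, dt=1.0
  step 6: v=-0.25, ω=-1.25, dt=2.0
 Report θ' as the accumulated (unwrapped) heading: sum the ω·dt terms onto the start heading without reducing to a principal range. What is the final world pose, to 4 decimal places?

step 1: θ'=-1.2312 (R=-2.0000) → pose (2.9716, 5.0804, -1.2312)
step 2: θ'=-1.2312 (straight) → pose (2.7217, 5.7876, -1.2312)
step 3: θ'=-1.2312 (straight) → pose (1.9722, 7.9091, -1.2312)
step 4: θ'=-2.9812 (R=-0.8571) → pose (1.3009, 6.7774, -2.9812)
step 5: θ'=-3.9812 (R=-0.7500) → pose (0.6229, 7.0170, -3.9812)
step 6: θ'=-6.4812 (R=0.2000) → pose (0.4346, 6.6873, -6.4812)

(0.4346, 6.6873, -6.4812)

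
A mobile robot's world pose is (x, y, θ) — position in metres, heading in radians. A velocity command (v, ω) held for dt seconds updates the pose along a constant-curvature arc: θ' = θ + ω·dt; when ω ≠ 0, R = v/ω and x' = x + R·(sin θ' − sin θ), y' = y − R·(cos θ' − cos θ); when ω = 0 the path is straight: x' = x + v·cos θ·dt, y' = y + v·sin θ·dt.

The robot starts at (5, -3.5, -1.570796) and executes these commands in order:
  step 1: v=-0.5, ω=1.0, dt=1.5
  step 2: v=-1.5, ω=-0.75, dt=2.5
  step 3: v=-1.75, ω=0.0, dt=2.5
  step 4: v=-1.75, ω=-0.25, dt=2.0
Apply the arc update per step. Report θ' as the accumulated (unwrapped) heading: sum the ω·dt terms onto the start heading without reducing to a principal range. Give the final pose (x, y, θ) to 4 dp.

(6.4448, 6.6062, -2.4458)

step 1: θ'=-0.0708 (R=-0.5000) → pose (4.5354, -3.0013, -0.0708)
step 2: θ'=-1.9458 (R=2.0000) → pose (2.8158, -0.2737, -1.9458)
step 3: θ'=-1.9458 (straight) → pose (4.4183, 3.7973, -1.9458)
step 4: θ'=-2.4458 (R=7.0000) → pose (6.4448, 6.6062, -2.4458)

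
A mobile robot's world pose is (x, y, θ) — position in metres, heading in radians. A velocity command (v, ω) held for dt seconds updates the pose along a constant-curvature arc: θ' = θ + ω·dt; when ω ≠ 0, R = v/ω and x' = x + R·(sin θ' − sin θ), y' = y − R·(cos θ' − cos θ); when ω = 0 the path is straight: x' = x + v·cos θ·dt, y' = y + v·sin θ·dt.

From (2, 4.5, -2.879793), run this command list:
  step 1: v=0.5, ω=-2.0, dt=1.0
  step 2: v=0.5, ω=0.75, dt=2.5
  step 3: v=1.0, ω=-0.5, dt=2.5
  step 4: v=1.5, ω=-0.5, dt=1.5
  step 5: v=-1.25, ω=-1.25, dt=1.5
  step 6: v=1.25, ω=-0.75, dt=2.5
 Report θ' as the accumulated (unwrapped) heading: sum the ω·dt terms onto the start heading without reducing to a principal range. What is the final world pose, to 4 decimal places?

step 1: θ'=-4.8798 (R=-0.2500) → pose (1.6888, 4.7831, -4.8798)
step 2: θ'=-3.0048 (R=0.6667) → pose (0.9405, 5.5547, -3.0048)
step 3: θ'=-4.2548 (R=-2.0000) → pose (-1.1265, 6.6524, -4.2548)
step 4: θ'=-5.0048 (R=-3.0000) → pose (-1.3078, 8.8425, -5.0048)
step 5: θ'=-6.8798 (R=1.0000) → pose (-2.8272, 8.3035, -6.8798)
step 6: θ'=-8.7548 (R=-1.6667) → pose (-2.7286, 5.6184, -8.7548)

(-2.7286, 5.6184, -8.7548)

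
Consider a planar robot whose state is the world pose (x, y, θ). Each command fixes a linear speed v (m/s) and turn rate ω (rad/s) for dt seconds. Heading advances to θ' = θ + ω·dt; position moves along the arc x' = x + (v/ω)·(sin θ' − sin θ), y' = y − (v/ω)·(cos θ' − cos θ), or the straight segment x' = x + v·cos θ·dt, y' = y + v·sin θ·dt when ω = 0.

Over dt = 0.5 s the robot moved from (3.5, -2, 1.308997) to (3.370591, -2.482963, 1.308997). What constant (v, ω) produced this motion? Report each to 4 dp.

Δθ = 1.308997 − 1.308997 = 0.000000
ω = Δθ/dt = 0.000000/0.5 = 0.0000
ω = 0 → v = (Δx·cos θ + Δy·sin θ)/dt = -1.0000

v = -1.0000, ω = 0.0000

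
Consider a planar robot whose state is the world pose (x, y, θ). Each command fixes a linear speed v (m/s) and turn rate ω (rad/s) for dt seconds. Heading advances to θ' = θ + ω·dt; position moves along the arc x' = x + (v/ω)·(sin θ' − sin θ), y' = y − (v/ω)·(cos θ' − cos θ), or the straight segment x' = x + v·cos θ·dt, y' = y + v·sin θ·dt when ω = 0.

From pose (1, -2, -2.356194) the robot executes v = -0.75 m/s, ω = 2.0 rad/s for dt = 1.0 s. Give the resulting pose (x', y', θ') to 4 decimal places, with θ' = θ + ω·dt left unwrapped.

θ' = -2.3562 + 2.0·1.0 = -0.3562
R = v/ω = -0.75/2.0 = -0.3750
x' = 1 + -0.3750·(sin -0.3562 − sin -2.3562) = 0.8656
y' = -2 − -0.3750·(cos -0.3562 − cos -2.3562) = -1.3834

(0.8656, -1.3834, -0.3562)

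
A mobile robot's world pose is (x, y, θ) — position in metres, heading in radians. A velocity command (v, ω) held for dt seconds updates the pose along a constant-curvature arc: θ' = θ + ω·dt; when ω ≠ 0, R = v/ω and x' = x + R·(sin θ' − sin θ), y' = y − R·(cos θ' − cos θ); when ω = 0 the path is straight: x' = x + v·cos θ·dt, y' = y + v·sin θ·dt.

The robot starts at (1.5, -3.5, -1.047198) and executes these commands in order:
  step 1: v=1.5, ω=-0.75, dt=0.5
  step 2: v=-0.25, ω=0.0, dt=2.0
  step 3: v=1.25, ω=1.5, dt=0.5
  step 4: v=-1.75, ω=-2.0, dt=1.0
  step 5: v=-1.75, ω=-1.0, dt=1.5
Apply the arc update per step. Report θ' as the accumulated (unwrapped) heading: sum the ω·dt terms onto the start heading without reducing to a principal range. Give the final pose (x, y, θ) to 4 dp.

step 1: θ'=-1.4222 (R=-2.0000) → pose (1.7459, -4.2039, -1.4222)
step 2: θ'=-1.4222 (straight) → pose (1.6719, -3.7094, -1.4222)
step 3: θ'=-0.6722 (R=0.8333) → pose (1.9771, -4.2381, -0.6722)
step 4: θ'=-2.6722 (R=0.8750) → pose (2.1262, -2.7731, -2.6722)
step 5: θ'=-4.1722 (R=1.7500) → pose (4.4186, -3.4338, -4.1722)

(4.4186, -3.4338, -4.1722)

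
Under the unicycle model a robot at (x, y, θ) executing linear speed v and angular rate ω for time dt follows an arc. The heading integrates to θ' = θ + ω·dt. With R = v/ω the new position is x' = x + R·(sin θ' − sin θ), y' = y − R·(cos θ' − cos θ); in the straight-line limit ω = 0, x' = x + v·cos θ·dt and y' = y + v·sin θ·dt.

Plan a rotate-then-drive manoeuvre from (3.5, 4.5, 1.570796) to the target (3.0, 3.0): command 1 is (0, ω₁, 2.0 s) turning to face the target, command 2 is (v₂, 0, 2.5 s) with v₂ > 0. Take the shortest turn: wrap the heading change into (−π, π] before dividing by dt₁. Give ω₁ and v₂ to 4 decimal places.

ω₁ = 1.4099, v₂ = 0.6325

heading to target = atan2(3−4.5, 3−3.5) = -1.8925
Δθ = wrap(-1.8925 − 1.5708) = 2.8198; ω₁ = Δθ/dt₁ = 1.4099
distance = √((3−3.5)² + (3−4.5)²) = 1.5811; v₂ = distance/dt₂ = 0.6325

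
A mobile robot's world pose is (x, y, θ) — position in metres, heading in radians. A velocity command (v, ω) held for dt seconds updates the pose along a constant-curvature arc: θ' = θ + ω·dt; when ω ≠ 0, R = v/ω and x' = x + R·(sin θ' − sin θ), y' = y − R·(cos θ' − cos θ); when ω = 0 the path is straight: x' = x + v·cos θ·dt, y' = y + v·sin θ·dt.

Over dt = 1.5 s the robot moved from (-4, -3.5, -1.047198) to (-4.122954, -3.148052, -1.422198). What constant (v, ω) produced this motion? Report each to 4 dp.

v = -0.2500, ω = -0.2500

Δθ = -1.422198 − -1.047198 = -0.375000
ω = Δθ/dt = -0.375000/1.5 = -0.2500
R = −Δy/(cos θ' − cos θ) = 1.0000
v = R·ω = 1.0000·-0.2500 = -0.2500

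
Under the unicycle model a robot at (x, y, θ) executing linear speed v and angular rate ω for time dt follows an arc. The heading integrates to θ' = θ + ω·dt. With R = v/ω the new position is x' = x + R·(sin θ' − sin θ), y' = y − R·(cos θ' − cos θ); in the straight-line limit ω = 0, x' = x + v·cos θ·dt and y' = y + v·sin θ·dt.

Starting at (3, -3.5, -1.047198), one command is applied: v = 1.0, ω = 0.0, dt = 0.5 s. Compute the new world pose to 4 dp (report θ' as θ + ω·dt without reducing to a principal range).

θ' = -1.0472 + 0.0·0.5 = -1.0472
ω = 0 → straight: x' = 3 + 1.0·cos(-1.0472)·0.5 = 3.2500
y' = -3.5 + 1.0·sin(-1.0472)·0.5 = -3.9330

(3.2500, -3.9330, -1.0472)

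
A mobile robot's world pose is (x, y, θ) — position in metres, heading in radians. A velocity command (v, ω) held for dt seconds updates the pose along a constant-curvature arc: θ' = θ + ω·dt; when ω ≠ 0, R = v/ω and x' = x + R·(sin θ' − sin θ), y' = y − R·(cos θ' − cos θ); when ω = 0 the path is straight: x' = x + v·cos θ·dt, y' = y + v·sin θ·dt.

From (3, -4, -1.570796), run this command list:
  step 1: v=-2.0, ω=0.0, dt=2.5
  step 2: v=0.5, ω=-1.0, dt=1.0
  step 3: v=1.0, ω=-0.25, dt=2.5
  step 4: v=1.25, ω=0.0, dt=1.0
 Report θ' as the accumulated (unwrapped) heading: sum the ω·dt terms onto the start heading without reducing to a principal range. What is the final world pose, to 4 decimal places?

step 1: θ'=-1.5708 (straight) → pose (3.0000, 1.0000, -1.5708)
step 2: θ'=-2.5708 (R=-0.5000) → pose (2.7701, 0.5793, -2.5708)
step 3: θ'=-3.1958 (R=-4.0000) → pose (0.3922, -0.0490, -3.1958)
step 4: θ'=-3.1958 (straight) → pose (-0.8559, 0.0187, -3.1958)

(-0.8559, 0.0187, -3.1958)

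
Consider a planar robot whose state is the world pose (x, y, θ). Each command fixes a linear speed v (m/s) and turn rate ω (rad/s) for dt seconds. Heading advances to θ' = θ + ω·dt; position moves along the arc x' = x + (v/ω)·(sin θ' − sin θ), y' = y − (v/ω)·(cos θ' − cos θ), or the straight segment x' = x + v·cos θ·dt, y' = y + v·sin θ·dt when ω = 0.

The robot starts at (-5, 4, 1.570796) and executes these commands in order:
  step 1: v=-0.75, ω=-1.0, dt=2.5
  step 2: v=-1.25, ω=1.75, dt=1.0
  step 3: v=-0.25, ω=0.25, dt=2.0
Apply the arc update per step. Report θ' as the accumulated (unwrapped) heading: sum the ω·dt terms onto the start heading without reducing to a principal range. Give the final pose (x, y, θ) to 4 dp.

step 1: θ'=-0.9292 (R=0.7500) → pose (-6.3509, 3.5511, -0.9292)
step 2: θ'=0.8208 (R=-0.7143) → pose (-7.4457, 3.6106, 0.8208)
step 3: θ'=1.3208 (R=-1.0000) → pose (-7.6830, 3.1763, 1.3208)

(-7.6830, 3.1763, 1.3208)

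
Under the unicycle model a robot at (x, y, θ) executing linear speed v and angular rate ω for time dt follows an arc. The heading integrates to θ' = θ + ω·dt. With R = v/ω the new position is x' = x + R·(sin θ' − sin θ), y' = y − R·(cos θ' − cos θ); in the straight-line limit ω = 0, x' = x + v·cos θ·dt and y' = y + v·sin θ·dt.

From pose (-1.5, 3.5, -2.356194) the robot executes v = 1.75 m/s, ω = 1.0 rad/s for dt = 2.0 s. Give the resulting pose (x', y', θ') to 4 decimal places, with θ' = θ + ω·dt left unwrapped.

θ' = -2.3562 + 1.0·2.0 = -0.3562
R = v/ω = 1.75/1.0 = 1.7500
x' = -1.5 + 1.7500·(sin -0.3562 − sin -2.3562) = -0.8728
y' = 3.5 − 1.7500·(cos -0.3562 − cos -2.3562) = 0.6224

(-0.8728, 0.6224, -0.3562)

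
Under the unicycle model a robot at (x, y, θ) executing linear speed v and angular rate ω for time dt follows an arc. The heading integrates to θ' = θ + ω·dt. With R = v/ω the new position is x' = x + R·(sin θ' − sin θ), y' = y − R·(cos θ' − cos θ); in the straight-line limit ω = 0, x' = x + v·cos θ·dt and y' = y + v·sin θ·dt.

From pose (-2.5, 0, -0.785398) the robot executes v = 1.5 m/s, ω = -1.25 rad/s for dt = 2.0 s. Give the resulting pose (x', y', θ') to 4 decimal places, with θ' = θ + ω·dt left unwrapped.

(-3.5205, -2.0361, -3.2854)

θ' = -0.7854 + -1.25·2.0 = -3.2854
R = v/ω = 1.5/-1.25 = -1.2000
x' = -2.5 + -1.2000·(sin -3.2854 − sin -0.7854) = -3.5205
y' = 0 − -1.2000·(cos -3.2854 − cos -0.7854) = -2.0361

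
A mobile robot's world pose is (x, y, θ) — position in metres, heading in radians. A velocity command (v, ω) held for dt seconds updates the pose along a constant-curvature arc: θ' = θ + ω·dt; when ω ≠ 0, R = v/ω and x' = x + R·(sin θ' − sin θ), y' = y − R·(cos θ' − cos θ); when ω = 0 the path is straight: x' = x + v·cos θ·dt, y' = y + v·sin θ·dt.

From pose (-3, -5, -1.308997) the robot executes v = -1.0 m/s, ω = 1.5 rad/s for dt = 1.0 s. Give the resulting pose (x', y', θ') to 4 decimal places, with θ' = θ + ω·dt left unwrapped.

θ' = -1.3090 + 1.5·1.0 = 0.1910
R = v/ω = -1.0/1.5 = -0.6667
x' = -3 + -0.6667·(sin 0.1910 − sin -1.3090) = -3.7705
y' = -5 − -0.6667·(cos 0.1910 − cos -1.3090) = -4.5180

(-3.7705, -4.5180, 0.1910)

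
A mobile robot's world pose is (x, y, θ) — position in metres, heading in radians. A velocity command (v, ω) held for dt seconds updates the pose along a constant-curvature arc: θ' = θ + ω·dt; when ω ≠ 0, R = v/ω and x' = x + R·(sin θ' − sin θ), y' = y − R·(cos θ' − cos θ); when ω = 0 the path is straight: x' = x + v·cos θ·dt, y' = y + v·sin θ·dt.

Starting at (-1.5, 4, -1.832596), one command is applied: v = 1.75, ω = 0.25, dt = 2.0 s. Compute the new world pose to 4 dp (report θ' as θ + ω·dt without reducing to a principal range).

(-1.5409, 0.5366, -1.3326)

θ' = -1.8326 + 0.25·2.0 = -1.3326
R = v/ω = 1.75/0.25 = 7.0000
x' = -1.5 + 7.0000·(sin -1.3326 − sin -1.8326) = -1.5409
y' = 4 − 7.0000·(cos -1.3326 − cos -1.8326) = 0.5366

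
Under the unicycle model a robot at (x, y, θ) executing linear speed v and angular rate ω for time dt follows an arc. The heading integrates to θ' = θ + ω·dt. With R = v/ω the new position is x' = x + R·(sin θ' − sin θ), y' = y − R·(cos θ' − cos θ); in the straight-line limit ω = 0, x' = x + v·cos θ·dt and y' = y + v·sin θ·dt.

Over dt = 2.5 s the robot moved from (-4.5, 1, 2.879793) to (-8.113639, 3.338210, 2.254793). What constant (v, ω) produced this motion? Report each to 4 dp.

v = 1.7500, ω = -0.2500

Δθ = 2.254793 − 2.879793 = -0.625000
ω = Δθ/dt = -0.625000/2.5 = -0.2500
R = Δx/(sin θ' − sin θ) = -7.0000
v = R·ω = -7.0000·-0.2500 = 1.7500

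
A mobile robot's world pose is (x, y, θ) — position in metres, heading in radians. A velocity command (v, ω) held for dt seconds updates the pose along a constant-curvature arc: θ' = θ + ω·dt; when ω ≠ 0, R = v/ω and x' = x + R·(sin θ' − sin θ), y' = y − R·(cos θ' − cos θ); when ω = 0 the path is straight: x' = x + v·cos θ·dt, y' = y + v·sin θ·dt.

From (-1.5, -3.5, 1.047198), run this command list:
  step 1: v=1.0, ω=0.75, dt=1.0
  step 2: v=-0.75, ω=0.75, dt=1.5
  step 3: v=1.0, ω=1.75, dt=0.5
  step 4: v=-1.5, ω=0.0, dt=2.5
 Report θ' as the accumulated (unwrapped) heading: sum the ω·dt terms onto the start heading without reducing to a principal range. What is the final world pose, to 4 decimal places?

step 1: θ'=1.7972 (R=1.3333) → pose (-1.3554, -2.5340, 1.7972)
step 2: θ'=2.9222 (R=-1.0000) → pose (-0.5986, -3.2856, 2.9222)
step 3: θ'=3.7972 (R=0.5714) → pose (-1.0713, -3.3904, 3.7972)
step 4: θ'=3.7972 (straight) → pose (1.9013, -1.1042, 3.7972)

(1.9013, -1.1042, 3.7972)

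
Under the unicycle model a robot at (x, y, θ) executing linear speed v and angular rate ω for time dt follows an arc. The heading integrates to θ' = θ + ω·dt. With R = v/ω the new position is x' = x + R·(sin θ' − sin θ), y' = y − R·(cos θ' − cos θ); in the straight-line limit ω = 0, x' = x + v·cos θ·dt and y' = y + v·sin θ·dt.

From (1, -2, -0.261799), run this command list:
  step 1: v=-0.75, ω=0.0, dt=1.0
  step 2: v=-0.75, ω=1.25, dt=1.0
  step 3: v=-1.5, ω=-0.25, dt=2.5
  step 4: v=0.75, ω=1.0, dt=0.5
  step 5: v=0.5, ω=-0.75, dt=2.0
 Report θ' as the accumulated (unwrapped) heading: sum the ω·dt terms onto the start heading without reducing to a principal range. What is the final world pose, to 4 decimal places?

step 1: θ'=-0.2618 (straight) → pose (0.2756, -1.8059, -0.2618)
step 2: θ'=0.9882 (R=-0.6000) → pose (-0.3808, -2.0553, 0.9882)
step 3: θ'=0.3632 (R=6.0000) → pose (-3.2594, -4.3628, 0.3632)
step 4: θ'=0.8632 (R=0.7500) → pose (-2.9559, -4.1492, 0.8632)
step 5: θ'=-0.6368 (R=-0.6667) → pose (-2.0528, -4.0465, -0.6368)

(-2.0528, -4.0465, -0.6368)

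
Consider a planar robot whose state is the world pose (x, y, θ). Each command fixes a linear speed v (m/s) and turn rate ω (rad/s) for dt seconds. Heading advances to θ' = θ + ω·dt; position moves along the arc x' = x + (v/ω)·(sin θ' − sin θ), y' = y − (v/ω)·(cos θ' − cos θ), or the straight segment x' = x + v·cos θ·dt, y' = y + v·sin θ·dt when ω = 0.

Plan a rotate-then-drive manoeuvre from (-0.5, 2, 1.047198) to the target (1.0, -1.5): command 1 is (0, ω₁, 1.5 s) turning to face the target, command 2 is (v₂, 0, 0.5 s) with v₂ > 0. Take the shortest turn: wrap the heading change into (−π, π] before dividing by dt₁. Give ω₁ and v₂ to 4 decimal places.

ω₁ = -1.4754, v₂ = 7.6158

heading to target = atan2(-1.5−2, 1−-0.5) = -1.1659
Δθ = wrap(-1.1659 − 1.0472) = -2.2131; ω₁ = Δθ/dt₁ = -1.4754
distance = √((1−-0.5)² + (-1.5−2)²) = 3.8079; v₂ = distance/dt₂ = 7.6158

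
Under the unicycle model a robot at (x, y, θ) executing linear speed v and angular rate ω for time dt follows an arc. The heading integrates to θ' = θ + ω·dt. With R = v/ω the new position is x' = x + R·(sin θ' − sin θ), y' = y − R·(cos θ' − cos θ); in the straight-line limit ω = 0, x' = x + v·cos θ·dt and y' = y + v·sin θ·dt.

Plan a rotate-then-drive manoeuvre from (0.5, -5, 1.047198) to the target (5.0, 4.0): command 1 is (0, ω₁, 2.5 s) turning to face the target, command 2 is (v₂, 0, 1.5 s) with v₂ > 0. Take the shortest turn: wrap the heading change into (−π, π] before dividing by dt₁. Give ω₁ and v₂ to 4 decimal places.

heading to target = atan2(4−-5, 5−0.5) = 1.1071
Δθ = wrap(1.1071 − 1.0472) = 0.0600; ω₁ = Δθ/dt₁ = 0.0240
distance = √((5−0.5)² + (4−-5)²) = 10.0623; v₂ = distance/dt₂ = 6.7082

ω₁ = 0.0240, v₂ = 6.7082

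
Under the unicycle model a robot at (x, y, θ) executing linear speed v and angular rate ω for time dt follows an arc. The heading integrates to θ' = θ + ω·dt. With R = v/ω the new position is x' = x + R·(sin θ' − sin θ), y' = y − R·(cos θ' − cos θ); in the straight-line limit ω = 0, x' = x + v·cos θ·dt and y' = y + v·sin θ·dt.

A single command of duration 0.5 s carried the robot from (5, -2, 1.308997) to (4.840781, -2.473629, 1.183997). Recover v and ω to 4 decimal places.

Δθ = 1.183997 − 1.308997 = -0.125000
ω = Δθ/dt = -0.125000/0.5 = -0.2500
R = −Δy/(cos θ' − cos θ) = 4.0000
v = R·ω = 4.0000·-0.2500 = -1.0000

v = -1.0000, ω = -0.2500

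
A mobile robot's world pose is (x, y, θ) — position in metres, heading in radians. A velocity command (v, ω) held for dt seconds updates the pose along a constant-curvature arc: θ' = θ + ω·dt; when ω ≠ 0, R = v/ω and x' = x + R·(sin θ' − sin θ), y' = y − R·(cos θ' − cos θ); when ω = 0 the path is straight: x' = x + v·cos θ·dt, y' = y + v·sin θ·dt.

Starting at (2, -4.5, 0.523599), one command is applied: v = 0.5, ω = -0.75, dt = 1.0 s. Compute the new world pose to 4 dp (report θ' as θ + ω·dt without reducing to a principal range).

θ' = 0.5236 + -0.75·1.0 = -0.2264
R = v/ω = 0.5/-0.75 = -0.6667
x' = 2 + -0.6667·(sin -0.2264 − sin 0.5236) = 2.4830
y' = -4.5 − -0.6667·(cos -0.2264 − cos 0.5236) = -4.4277

(2.4830, -4.4277, -0.2264)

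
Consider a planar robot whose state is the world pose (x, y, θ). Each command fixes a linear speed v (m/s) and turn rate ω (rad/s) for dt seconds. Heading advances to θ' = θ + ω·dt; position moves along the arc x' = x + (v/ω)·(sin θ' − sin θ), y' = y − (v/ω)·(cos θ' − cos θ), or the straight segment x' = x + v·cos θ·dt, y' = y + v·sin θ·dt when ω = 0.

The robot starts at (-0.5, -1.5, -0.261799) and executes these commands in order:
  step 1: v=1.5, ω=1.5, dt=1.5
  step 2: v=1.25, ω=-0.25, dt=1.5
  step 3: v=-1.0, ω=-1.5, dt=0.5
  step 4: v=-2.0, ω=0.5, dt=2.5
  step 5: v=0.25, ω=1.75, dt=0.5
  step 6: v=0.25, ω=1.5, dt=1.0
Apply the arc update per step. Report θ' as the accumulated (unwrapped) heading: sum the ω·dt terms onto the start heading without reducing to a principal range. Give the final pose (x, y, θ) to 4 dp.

(-0.5859, -3.5003, 4.4882)

step 1: θ'=1.9882 (R=1.0000) → pose (0.6730, -0.1287, 1.9882)
step 2: θ'=1.6132 (R=-5.0000) → pose (0.2482, 1.6863, 1.6132)
step 3: θ'=0.8632 (R=0.6667) → pose (0.0887, 1.2247, 0.8632)
step 4: θ'=2.1132 (R=-4.0000) → pose (-0.2974, -3.4401, 2.1132)
step 5: θ'=2.9882 (R=0.1429) → pose (-0.3980, -3.3727, 2.9882)
step 6: θ'=4.4882 (R=0.1667) → pose (-0.5859, -3.5003, 4.4882)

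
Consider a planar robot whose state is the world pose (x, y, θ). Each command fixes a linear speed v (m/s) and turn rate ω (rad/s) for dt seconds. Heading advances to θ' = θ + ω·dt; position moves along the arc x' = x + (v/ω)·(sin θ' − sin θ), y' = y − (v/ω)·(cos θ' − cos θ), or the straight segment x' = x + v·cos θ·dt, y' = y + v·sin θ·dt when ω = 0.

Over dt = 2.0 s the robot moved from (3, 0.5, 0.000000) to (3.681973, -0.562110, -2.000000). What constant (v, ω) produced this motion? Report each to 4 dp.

Δθ = -2.000000 − 0.000000 = -2.000000
ω = Δθ/dt = -2.000000/2.0 = -1.0000
R = −Δy/(cos θ' − cos θ) = -0.7500
v = R·ω = -0.7500·-1.0000 = 0.7500

v = 0.7500, ω = -1.0000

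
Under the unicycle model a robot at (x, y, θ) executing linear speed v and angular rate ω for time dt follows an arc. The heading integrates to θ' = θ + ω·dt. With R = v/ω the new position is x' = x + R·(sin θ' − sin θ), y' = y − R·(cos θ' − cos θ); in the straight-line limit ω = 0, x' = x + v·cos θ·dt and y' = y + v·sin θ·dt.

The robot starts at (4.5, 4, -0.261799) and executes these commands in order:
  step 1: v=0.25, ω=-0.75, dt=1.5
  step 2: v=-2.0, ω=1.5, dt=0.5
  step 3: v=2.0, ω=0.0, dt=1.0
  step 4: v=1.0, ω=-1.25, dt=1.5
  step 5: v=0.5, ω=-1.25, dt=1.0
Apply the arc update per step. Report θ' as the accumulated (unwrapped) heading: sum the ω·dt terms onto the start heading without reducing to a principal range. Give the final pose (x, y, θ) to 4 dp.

step 1: θ'=-1.3868 (R=-0.3333) → pose (4.7414, 3.7390, -1.3868)
step 2: θ'=-0.6368 (R=-1.3333) → pose (4.2234, 4.5671, -0.6368)
step 3: θ'=-0.6368 (straight) → pose (5.8314, 3.3778, -0.6368)
step 4: θ'=-2.5118 (R=-0.8000) → pose (5.8269, 2.0881, -2.5118)
step 5: θ'=-3.7618 (R=-0.4000) → pose (5.3589, 2.0859, -3.7618)

(5.3589, 2.0859, -3.7618)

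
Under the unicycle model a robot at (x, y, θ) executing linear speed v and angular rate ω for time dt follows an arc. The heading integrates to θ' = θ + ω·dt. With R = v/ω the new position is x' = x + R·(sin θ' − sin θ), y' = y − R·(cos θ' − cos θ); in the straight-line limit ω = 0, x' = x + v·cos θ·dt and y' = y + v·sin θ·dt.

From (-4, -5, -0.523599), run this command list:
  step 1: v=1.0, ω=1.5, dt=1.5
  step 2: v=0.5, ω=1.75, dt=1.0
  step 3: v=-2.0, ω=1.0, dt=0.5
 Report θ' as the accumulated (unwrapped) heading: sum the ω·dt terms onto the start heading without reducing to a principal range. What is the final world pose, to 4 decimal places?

step 1: θ'=1.7264 (R=0.6667) → pose (-3.0081, -4.3193, 1.7264)
step 2: θ'=3.4764 (R=0.2857) → pose (-3.3842, -4.0938, 3.4764)
step 3: θ'=3.9764 (R=-2.0000) → pose (-2.5590, -3.5475, 3.9764)

(-2.5590, -3.5475, 3.9764)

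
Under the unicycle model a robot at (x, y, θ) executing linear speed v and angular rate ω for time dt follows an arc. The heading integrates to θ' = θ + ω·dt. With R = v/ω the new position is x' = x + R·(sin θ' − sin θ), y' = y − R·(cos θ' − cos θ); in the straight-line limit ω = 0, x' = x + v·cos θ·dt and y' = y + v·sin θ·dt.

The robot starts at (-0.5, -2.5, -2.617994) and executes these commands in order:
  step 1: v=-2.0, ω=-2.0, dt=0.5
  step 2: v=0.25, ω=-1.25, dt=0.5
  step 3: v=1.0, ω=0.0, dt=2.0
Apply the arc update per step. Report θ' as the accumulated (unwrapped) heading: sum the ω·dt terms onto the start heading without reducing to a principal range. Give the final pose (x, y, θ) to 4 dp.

step 1: θ'=-3.6180 (R=1.0000) → pose (0.4586, -2.4774, -3.6180)
step 2: θ'=-4.2430 (R=-0.2000) → pose (0.3719, -2.3901, -4.2430)
step 3: θ'=-4.2430 (straight) → pose (-0.5328, -0.6064, -4.2430)

(-0.5328, -0.6064, -4.2430)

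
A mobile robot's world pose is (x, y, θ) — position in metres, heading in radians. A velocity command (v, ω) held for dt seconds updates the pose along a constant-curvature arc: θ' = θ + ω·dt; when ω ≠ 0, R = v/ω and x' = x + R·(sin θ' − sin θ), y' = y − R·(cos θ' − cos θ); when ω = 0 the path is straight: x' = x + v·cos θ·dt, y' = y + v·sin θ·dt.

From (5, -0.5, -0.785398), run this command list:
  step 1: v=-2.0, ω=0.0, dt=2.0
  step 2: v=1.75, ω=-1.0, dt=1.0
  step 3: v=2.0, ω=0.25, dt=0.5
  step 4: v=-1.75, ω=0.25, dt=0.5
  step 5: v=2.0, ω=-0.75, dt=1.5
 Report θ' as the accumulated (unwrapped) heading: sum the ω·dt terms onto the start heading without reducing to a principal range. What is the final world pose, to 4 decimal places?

(1.0855, -1.8536, -2.6604)

step 1: θ'=-0.7854 (straight) → pose (2.1716, 2.3284, -0.7854)
step 2: θ'=-1.7854 (R=-1.7500) → pose (2.6440, 0.7183, -1.7854)
step 3: θ'=-1.6604 (R=8.0000) → pose (2.4926, -0.2695, -1.6604)
step 4: θ'=-1.5354 (R=-7.0000) → pose (2.5163, 0.6046, -1.5354)
step 5: θ'=-2.6604 (R=-2.6667) → pose (1.0855, -1.8536, -2.6604)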